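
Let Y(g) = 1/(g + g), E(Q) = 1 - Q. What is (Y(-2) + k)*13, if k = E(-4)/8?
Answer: 39/8 ≈ 4.8750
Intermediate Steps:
k = 5/8 (k = (1 - 1*(-4))/8 = (1 + 4)*(⅛) = 5*(⅛) = 5/8 ≈ 0.62500)
Y(g) = 1/(2*g)
(Y(-2) + k)*13 = ((½)/(-2) + 5/8)*13 = ((½)*(-½) + 5/8)*13 = (-¼ + 5/8)*13 = (3/8)*13 = 39/8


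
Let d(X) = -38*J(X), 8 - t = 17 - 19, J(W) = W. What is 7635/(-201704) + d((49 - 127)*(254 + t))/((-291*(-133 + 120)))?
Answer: 4046248461/19565288 ≈ 206.81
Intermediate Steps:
t = 10 (t = 8 - (17 - 19) = 8 - 1*(-2) = 8 + 2 = 10)
d(X) = -38*X
7635/(-201704) + d((49 - 127)*(254 + t))/((-291*(-133 + 120))) = 7635/(-201704) + (-38*(49 - 127)*(254 + 10))/((-291*(-133 + 120))) = 7635*(-1/201704) + (-(-2964)*264)/((-291*(-13))) = -7635/201704 - 38*(-20592)/3783 = -7635/201704 + 782496*(1/3783) = -7635/201704 + 20064/97 = 4046248461/19565288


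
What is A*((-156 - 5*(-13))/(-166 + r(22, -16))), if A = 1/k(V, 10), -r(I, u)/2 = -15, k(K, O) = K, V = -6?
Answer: -91/816 ≈ -0.11152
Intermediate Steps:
r(I, u) = 30 (r(I, u) = -2*(-15) = 30)
A = -1/6 (A = 1/(-6) = -1/6 ≈ -0.16667)
A*((-156 - 5*(-13))/(-166 + r(22, -16))) = -(-156 - 5*(-13))/(6*(-166 + 30)) = -(-156 + 65)/(6*(-136)) = -(-91)*(-1)/(6*136) = -1/6*91/136 = -91/816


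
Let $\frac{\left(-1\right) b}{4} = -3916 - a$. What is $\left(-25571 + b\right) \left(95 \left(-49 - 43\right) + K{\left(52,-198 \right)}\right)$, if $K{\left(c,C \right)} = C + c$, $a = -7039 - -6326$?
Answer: $113376474$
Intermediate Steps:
$a = -713$ ($a = -7039 + 6326 = -713$)
$b = 12812$ ($b = - 4 \left(-3916 - -713\right) = - 4 \left(-3916 + 713\right) = \left(-4\right) \left(-3203\right) = 12812$)
$\left(-25571 + b\right) \left(95 \left(-49 - 43\right) + K{\left(52,-198 \right)}\right) = \left(-25571 + 12812\right) \left(95 \left(-49 - 43\right) + \left(-198 + 52\right)\right) = - 12759 \left(95 \left(-92\right) - 146\right) = - 12759 \left(-8740 - 146\right) = \left(-12759\right) \left(-8886\right) = 113376474$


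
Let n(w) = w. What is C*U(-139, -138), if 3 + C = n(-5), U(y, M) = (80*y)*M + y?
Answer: -12275368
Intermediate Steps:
U(y, M) = y + 80*M*y (U(y, M) = 80*M*y + y = y + 80*M*y)
C = -8 (C = -3 - 5 = -8)
C*U(-139, -138) = -(-1112)*(1 + 80*(-138)) = -(-1112)*(1 - 11040) = -(-1112)*(-11039) = -8*1534421 = -12275368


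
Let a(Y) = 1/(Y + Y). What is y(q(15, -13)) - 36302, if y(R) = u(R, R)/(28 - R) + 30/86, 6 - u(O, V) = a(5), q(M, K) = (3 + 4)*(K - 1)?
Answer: -1966820923/54180 ≈ -36302.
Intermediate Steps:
q(M, K) = -7 + 7*K (q(M, K) = 7*(-1 + K) = -7 + 7*K)
a(Y) = 1/(2*Y)
u(O, V) = 59/10 (u(O, V) = 6 - 1/(2*5) = 6 - 1*⅒ = 6 - ⅒ = 59/10)
y(R) = 15/43 + 59/(10*(28 - R)) (y(R) = 59/(10*(28 - R)) + 30/86 = 59/(10*(28 - R)) + 30*(1/86) = 59/(10*(28 - R)) + 15/43 = 15/43 + 59/(10*(28 - R)))
y(q(15, -13)) - 36302 = (-6737 + 150*(-7 + 7*(-13)))/(430*(-28 + (-7 + 7*(-13)))) - 36302 = (-6737 + 150*(-7 - 91))/(430*(-28 + (-7 - 91))) - 36302 = (-6737 + 150*(-98))/(430*(-28 - 98)) - 36302 = (1/430)*(-6737 - 14700)/(-126) - 36302 = (1/430)*(-1/126)*(-21437) - 36302 = 21437/54180 - 36302 = -1966820923/54180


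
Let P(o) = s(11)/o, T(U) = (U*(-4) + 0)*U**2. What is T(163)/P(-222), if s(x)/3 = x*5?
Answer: 1281901112/55 ≈ 2.3307e+7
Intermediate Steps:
s(x) = 15*x (s(x) = 3*(x*5) = 3*(5*x) = 15*x)
T(U) = -4*U**3 (T(U) = (-4*U + 0)*U**2 = (-4*U)*U**2 = -4*U**3)
P(o) = 165/o (P(o) = (15*11)/o = 165/o)
T(163)/P(-222) = (-4*163**3)/((165/(-222))) = (-4*4330747)/((165*(-1/222))) = -17322988/(-55/74) = -17322988*(-74/55) = 1281901112/55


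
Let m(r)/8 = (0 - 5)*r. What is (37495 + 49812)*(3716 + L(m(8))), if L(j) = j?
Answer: 296494572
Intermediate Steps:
m(r) = -40*r (m(r) = 8*((0 - 5)*r) = 8*(-5*r) = -40*r)
(37495 + 49812)*(3716 + L(m(8))) = (37495 + 49812)*(3716 - 40*8) = 87307*(3716 - 320) = 87307*3396 = 296494572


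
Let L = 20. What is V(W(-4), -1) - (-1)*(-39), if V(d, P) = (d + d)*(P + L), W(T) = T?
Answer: -191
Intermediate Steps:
V(d, P) = 2*d*(20 + P) (V(d, P) = (d + d)*(P + 20) = (2*d)*(20 + P) = 2*d*(20 + P))
V(W(-4), -1) - (-1)*(-39) = 2*(-4)*(20 - 1) - (-1)*(-39) = 2*(-4)*19 - 1*39 = -152 - 39 = -191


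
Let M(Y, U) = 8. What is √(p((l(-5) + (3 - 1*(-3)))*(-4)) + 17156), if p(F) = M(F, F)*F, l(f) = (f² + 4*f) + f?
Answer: 2*√4241 ≈ 130.25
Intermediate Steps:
l(f) = f² + 5*f
p(F) = 8*F
√(p((l(-5) + (3 - 1*(-3)))*(-4)) + 17156) = √(8*((-5*(5 - 5) + (3 - 1*(-3)))*(-4)) + 17156) = √(8*((-5*0 + (3 + 3))*(-4)) + 17156) = √(8*((0 + 6)*(-4)) + 17156) = √(8*(6*(-4)) + 17156) = √(8*(-24) + 17156) = √(-192 + 17156) = √16964 = 2*√4241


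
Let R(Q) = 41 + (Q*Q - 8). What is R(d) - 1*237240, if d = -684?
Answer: 230649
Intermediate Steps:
R(Q) = 33 + Q**2 (R(Q) = 41 + (Q**2 - 8) = 41 + (-8 + Q**2) = 33 + Q**2)
R(d) - 1*237240 = (33 + (-684)**2) - 1*237240 = (33 + 467856) - 237240 = 467889 - 237240 = 230649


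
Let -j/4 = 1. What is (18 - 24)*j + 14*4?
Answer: 80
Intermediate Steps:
j = -4 (j = -4*1 = -4)
(18 - 24)*j + 14*4 = (18 - 24)*(-4) + 14*4 = -6*(-4) + 56 = 24 + 56 = 80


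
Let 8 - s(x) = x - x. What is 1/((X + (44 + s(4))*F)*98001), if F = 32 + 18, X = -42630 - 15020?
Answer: -1/5394955050 ≈ -1.8536e-10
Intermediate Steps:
X = -57650
F = 50
s(x) = 8 (s(x) = 8 - (x - x) = 8 - 1*0 = 8 + 0 = 8)
1/((X + (44 + s(4))*F)*98001) = 1/(-57650 + (44 + 8)*50*98001) = (1/98001)/(-57650 + 52*50) = (1/98001)/(-57650 + 2600) = (1/98001)/(-55050) = -1/55050*1/98001 = -1/5394955050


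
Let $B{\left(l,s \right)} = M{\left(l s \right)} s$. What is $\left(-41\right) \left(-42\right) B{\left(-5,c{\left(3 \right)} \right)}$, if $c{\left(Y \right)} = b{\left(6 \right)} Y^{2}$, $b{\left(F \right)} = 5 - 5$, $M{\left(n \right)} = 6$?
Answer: $0$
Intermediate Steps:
$b{\left(F \right)} = 0$ ($b{\left(F \right)} = 5 - 5 = 0$)
$c{\left(Y \right)} = 0$ ($c{\left(Y \right)} = 0 Y^{2} = 0$)
$B{\left(l,s \right)} = 6 s$
$\left(-41\right) \left(-42\right) B{\left(-5,c{\left(3 \right)} \right)} = \left(-41\right) \left(-42\right) 6 \cdot 0 = 1722 \cdot 0 = 0$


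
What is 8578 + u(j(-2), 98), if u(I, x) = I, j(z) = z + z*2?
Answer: 8572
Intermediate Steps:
j(z) = 3*z (j(z) = z + 2*z = 3*z)
8578 + u(j(-2), 98) = 8578 + 3*(-2) = 8578 - 6 = 8572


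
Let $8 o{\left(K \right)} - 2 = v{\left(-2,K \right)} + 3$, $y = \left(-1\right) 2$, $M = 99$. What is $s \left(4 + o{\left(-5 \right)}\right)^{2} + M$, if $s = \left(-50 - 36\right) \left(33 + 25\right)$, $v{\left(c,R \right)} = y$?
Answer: $- \frac{1525991}{16} \approx -95375.0$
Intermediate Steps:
$y = -2$
$v{\left(c,R \right)} = -2$
$o{\left(K \right)} = \frac{3}{8}$ ($o{\left(K \right)} = \frac{1}{4} + \frac{-2 + 3}{8} = \frac{1}{4} + \frac{1}{8} \cdot 1 = \frac{1}{4} + \frac{1}{8} = \frac{3}{8}$)
$s = -4988$ ($s = \left(-86\right) 58 = -4988$)
$s \left(4 + o{\left(-5 \right)}\right)^{2} + M = - 4988 \left(4 + \frac{3}{8}\right)^{2} + 99 = - 4988 \left(\frac{35}{8}\right)^{2} + 99 = \left(-4988\right) \frac{1225}{64} + 99 = - \frac{1527575}{16} + 99 = - \frac{1525991}{16}$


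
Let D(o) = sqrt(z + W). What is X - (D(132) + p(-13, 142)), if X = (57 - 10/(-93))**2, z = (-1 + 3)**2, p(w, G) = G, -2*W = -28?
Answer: 26978563/8649 - 3*sqrt(2) ≈ 3115.0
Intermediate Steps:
W = 14 (W = -1/2*(-28) = 14)
z = 4 (z = 2**2 = 4)
D(o) = 3*sqrt(2) (D(o) = sqrt(4 + 14) = sqrt(18) = 3*sqrt(2))
X = 28206721/8649 (X = (57 - 10*(-1/93))**2 = (57 + 10/93)**2 = (5311/93)**2 = 28206721/8649 ≈ 3261.3)
X - (D(132) + p(-13, 142)) = 28206721/8649 - (3*sqrt(2) + 142) = 28206721/8649 - (142 + 3*sqrt(2)) = 28206721/8649 + (-142 - 3*sqrt(2)) = 26978563/8649 - 3*sqrt(2)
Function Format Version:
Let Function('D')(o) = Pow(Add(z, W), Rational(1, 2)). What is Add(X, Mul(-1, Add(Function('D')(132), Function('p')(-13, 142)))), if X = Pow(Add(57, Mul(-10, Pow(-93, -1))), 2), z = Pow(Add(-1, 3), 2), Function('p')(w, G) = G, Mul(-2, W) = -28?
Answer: Add(Rational(26978563, 8649), Mul(-3, Pow(2, Rational(1, 2)))) ≈ 3115.0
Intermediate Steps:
W = 14 (W = Mul(Rational(-1, 2), -28) = 14)
z = 4 (z = Pow(2, 2) = 4)
Function('D')(o) = Mul(3, Pow(2, Rational(1, 2))) (Function('D')(o) = Pow(Add(4, 14), Rational(1, 2)) = Pow(18, Rational(1, 2)) = Mul(3, Pow(2, Rational(1, 2))))
X = Rational(28206721, 8649) (X = Pow(Add(57, Mul(-10, Rational(-1, 93))), 2) = Pow(Add(57, Rational(10, 93)), 2) = Pow(Rational(5311, 93), 2) = Rational(28206721, 8649) ≈ 3261.3)
Add(X, Mul(-1, Add(Function('D')(132), Function('p')(-13, 142)))) = Add(Rational(28206721, 8649), Mul(-1, Add(Mul(3, Pow(2, Rational(1, 2))), 142))) = Add(Rational(28206721, 8649), Mul(-1, Add(142, Mul(3, Pow(2, Rational(1, 2)))))) = Add(Rational(28206721, 8649), Add(-142, Mul(-3, Pow(2, Rational(1, 2))))) = Add(Rational(26978563, 8649), Mul(-3, Pow(2, Rational(1, 2))))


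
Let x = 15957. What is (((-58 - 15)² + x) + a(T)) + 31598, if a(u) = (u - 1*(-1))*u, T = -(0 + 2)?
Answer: 52886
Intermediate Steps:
T = -2 (T = -1*2 = -2)
a(u) = u*(1 + u) (a(u) = (u + 1)*u = (1 + u)*u = u*(1 + u))
(((-58 - 15)² + x) + a(T)) + 31598 = (((-58 - 15)² + 15957) - 2*(1 - 2)) + 31598 = (((-73)² + 15957) - 2*(-1)) + 31598 = ((5329 + 15957) + 2) + 31598 = (21286 + 2) + 31598 = 21288 + 31598 = 52886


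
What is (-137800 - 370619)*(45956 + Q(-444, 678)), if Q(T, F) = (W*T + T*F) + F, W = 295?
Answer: 195933497382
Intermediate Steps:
Q(T, F) = F + 295*T + F*T (Q(T, F) = (295*T + T*F) + F = (295*T + F*T) + F = F + 295*T + F*T)
(-137800 - 370619)*(45956 + Q(-444, 678)) = (-137800 - 370619)*(45956 + (678 + 295*(-444) + 678*(-444))) = -508419*(45956 + (678 - 130980 - 301032)) = -508419*(45956 - 431334) = -508419*(-385378) = 195933497382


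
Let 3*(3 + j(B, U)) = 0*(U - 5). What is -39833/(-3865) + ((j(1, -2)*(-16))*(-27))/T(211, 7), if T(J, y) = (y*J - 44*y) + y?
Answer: 1743107/189385 ≈ 9.2040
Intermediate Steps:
j(B, U) = -3 (j(B, U) = -3 + (0*(U - 5))/3 = -3 + (0*(-5 + U))/3 = -3 + (1/3)*0 = -3 + 0 = -3)
T(J, y) = -43*y + J*y (T(J, y) = (J*y - 44*y) + y = (-44*y + J*y) + y = -43*y + J*y)
-39833/(-3865) + ((j(1, -2)*(-16))*(-27))/T(211, 7) = -39833/(-3865) + (-3*(-16)*(-27))/((7*(-43 + 211))) = -39833*(-1/3865) + (48*(-27))/((7*168)) = 39833/3865 - 1296/1176 = 39833/3865 - 1296*1/1176 = 39833/3865 - 54/49 = 1743107/189385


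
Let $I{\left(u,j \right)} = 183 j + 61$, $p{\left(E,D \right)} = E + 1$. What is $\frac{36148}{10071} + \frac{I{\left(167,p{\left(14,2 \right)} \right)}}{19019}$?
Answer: $\frac{715758038}{191540349} \approx 3.7369$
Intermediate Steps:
$p{\left(E,D \right)} = 1 + E$
$I{\left(u,j \right)} = 61 + 183 j$
$\frac{36148}{10071} + \frac{I{\left(167,p{\left(14,2 \right)} \right)}}{19019} = \frac{36148}{10071} + \frac{61 + 183 \left(1 + 14\right)}{19019} = 36148 \cdot \frac{1}{10071} + \left(61 + 183 \cdot 15\right) \frac{1}{19019} = \frac{36148}{10071} + \left(61 + 2745\right) \frac{1}{19019} = \frac{36148}{10071} + 2806 \cdot \frac{1}{19019} = \frac{36148}{10071} + \frac{2806}{19019} = \frac{715758038}{191540349}$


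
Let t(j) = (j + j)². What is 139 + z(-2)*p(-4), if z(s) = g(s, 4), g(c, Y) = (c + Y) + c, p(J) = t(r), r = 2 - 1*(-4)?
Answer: 139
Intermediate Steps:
r = 6 (r = 2 + 4 = 6)
t(j) = 4*j² (t(j) = (2*j)² = 4*j²)
p(J) = 144 (p(J) = 4*6² = 4*36 = 144)
g(c, Y) = Y + 2*c (g(c, Y) = (Y + c) + c = Y + 2*c)
z(s) = 4 + 2*s
139 + z(-2)*p(-4) = 139 + (4 + 2*(-2))*144 = 139 + (4 - 4)*144 = 139 + 0*144 = 139 + 0 = 139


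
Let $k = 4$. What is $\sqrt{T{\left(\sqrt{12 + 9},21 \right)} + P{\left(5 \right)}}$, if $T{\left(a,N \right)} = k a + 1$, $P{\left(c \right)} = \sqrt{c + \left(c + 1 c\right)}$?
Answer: $\sqrt{1 + \sqrt{15} + 4 \sqrt{21}} \approx 4.817$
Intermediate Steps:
$P{\left(c \right)} = \sqrt{3} \sqrt{c}$ ($P{\left(c \right)} = \sqrt{c + \left(c + c\right)} = \sqrt{c + 2 c} = \sqrt{3 c} = \sqrt{3} \sqrt{c}$)
$T{\left(a,N \right)} = 1 + 4 a$ ($T{\left(a,N \right)} = 4 a + 1 = 1 + 4 a$)
$\sqrt{T{\left(\sqrt{12 + 9},21 \right)} + P{\left(5 \right)}} = \sqrt{\left(1 + 4 \sqrt{12 + 9}\right) + \sqrt{3} \sqrt{5}} = \sqrt{\left(1 + 4 \sqrt{21}\right) + \sqrt{15}} = \sqrt{1 + \sqrt{15} + 4 \sqrt{21}}$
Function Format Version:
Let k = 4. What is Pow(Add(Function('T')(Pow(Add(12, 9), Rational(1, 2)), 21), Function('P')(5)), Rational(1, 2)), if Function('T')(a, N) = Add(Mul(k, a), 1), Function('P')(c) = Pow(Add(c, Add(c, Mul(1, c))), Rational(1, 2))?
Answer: Pow(Add(1, Pow(15, Rational(1, 2)), Mul(4, Pow(21, Rational(1, 2)))), Rational(1, 2)) ≈ 4.8170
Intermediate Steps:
Function('P')(c) = Mul(Pow(3, Rational(1, 2)), Pow(c, Rational(1, 2))) (Function('P')(c) = Pow(Add(c, Add(c, c)), Rational(1, 2)) = Pow(Add(c, Mul(2, c)), Rational(1, 2)) = Pow(Mul(3, c), Rational(1, 2)) = Mul(Pow(3, Rational(1, 2)), Pow(c, Rational(1, 2))))
Function('T')(a, N) = Add(1, Mul(4, a)) (Function('T')(a, N) = Add(Mul(4, a), 1) = Add(1, Mul(4, a)))
Pow(Add(Function('T')(Pow(Add(12, 9), Rational(1, 2)), 21), Function('P')(5)), Rational(1, 2)) = Pow(Add(Add(1, Mul(4, Pow(Add(12, 9), Rational(1, 2)))), Mul(Pow(3, Rational(1, 2)), Pow(5, Rational(1, 2)))), Rational(1, 2)) = Pow(Add(Add(1, Mul(4, Pow(21, Rational(1, 2)))), Pow(15, Rational(1, 2))), Rational(1, 2)) = Pow(Add(1, Pow(15, Rational(1, 2)), Mul(4, Pow(21, Rational(1, 2)))), Rational(1, 2))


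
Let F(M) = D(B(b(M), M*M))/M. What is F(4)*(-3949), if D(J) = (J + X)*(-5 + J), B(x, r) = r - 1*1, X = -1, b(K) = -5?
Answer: -138215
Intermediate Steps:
B(x, r) = -1 + r (B(x, r) = r - 1 = -1 + r)
D(J) = (-1 + J)*(-5 + J) (D(J) = (J - 1)*(-5 + J) = (-1 + J)*(-5 + J))
F(M) = (11 + (-1 + M²)² - 6*M²)/M (F(M) = (5 + (-1 + M*M)² - 6*(-1 + M*M))/M = (5 + (-1 + M²)² - 6*(-1 + M²))/M = (5 + (-1 + M²)² + (6 - 6*M²))/M = (11 + (-1 + M²)² - 6*M²)/M)
F(4)*(-3949) = (4³ - 8*4 + 12/4)*(-3949) = (64 - 32 + 12*(¼))*(-3949) = (64 - 32 + 3)*(-3949) = 35*(-3949) = -138215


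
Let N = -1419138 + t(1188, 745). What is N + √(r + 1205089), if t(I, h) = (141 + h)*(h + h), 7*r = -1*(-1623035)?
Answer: -98998 + √70410606/7 ≈ -97799.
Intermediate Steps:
r = 1623035/7 (r = (-1*(-1623035))/7 = (⅐)*1623035 = 1623035/7 ≈ 2.3186e+5)
t(I, h) = 2*h*(141 + h) (t(I, h) = (141 + h)*(2*h) = 2*h*(141 + h))
N = -98998 (N = -1419138 + 2*745*(141 + 745) = -1419138 + 2*745*886 = -1419138 + 1320140 = -98998)
N + √(r + 1205089) = -98998 + √(1623035/7 + 1205089) = -98998 + √(10058658/7) = -98998 + √70410606/7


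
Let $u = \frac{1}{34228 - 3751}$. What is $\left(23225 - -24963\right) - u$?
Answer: $\frac{1468625675}{30477} \approx 48188.0$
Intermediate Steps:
$u = \frac{1}{30477} \approx 3.2812 \cdot 10^{-5}$
$\left(23225 - -24963\right) - u = \left(23225 - -24963\right) - \frac{1}{30477} = \left(23225 + 24963\right) - \frac{1}{30477} = 48188 - \frac{1}{30477} = \frac{1468625675}{30477}$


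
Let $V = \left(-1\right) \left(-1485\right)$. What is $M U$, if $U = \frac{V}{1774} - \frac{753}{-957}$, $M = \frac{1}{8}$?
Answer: $\frac{918989}{4527248} \approx 0.20299$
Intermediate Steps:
$V = 1485$
$M = \frac{1}{8} \approx 0.125$
$U = \frac{918989}{565906}$ ($U = \frac{1485}{1774} - \frac{753}{-957} = 1485 \cdot \frac{1}{1774} - - \frac{251}{319} = \frac{1485}{1774} + \frac{251}{319} = \frac{918989}{565906} \approx 1.6239$)
$M U = \frac{1}{8} \cdot \frac{918989}{565906} = \frac{918989}{4527248}$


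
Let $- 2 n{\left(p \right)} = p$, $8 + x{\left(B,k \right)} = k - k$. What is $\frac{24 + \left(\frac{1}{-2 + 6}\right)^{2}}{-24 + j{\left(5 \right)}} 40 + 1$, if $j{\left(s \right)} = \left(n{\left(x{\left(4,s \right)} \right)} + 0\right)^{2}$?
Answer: $- \frac{1909}{16} \approx -119.31$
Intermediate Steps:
$x{\left(B,k \right)} = -8$ ($x{\left(B,k \right)} = -8 + \left(k - k\right) = -8 + 0 = -8$)
$n{\left(p \right)} = - \frac{p}{2}$
$j{\left(s \right)} = 16$ ($j{\left(s \right)} = \left(\left(- \frac{1}{2}\right) \left(-8\right) + 0\right)^{2} = \left(4 + 0\right)^{2} = 4^{2} = 16$)
$\frac{24 + \left(\frac{1}{-2 + 6}\right)^{2}}{-24 + j{\left(5 \right)}} 40 + 1 = \frac{24 + \left(\frac{1}{-2 + 6}\right)^{2}}{-24 + 16} \cdot 40 + 1 = \frac{24 + \left(\frac{1}{4}\right)^{2}}{-8} \cdot 40 + 1 = \left(24 + \left(\frac{1}{4}\right)^{2}\right) \left(- \frac{1}{8}\right) 40 + 1 = \left(24 + \frac{1}{16}\right) \left(- \frac{1}{8}\right) 40 + 1 = \frac{385}{16} \left(- \frac{1}{8}\right) 40 + 1 = \left(- \frac{385}{128}\right) 40 + 1 = - \frac{1925}{16} + 1 = - \frac{1909}{16}$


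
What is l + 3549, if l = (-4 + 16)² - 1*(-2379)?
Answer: 6072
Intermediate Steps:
l = 2523 (l = 12² + 2379 = 144 + 2379 = 2523)
l + 3549 = 2523 + 3549 = 6072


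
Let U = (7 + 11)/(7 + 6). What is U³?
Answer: 5832/2197 ≈ 2.6545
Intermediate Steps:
U = 18/13 ≈ 1.3846
U³ = (18/13)³ = 5832/2197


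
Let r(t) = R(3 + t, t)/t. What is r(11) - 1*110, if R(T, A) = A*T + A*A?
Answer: -85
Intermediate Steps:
R(T, A) = A**2 + A*T (R(T, A) = A*T + A**2 = A**2 + A*T)
r(t) = 3 + 2*t (r(t) = (t*(t + (3 + t)))/t = (t*(3 + 2*t))/t = 3 + 2*t)
r(11) - 1*110 = (3 + 2*11) - 1*110 = (3 + 22) - 110 = 25 - 110 = -85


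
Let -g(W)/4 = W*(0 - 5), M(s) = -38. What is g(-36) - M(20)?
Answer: -682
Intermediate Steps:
g(W) = 20*W (g(W) = -4*W*(0 - 5) = -4*W*(-5) = -(-20)*W = 20*W)
g(-36) - M(20) = 20*(-36) - 1*(-38) = -720 + 38 = -682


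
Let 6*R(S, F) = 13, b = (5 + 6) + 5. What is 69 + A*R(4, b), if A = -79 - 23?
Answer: -152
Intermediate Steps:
b = 16 (b = 11 + 5 = 16)
R(S, F) = 13/6 (R(S, F) = (1/6)*13 = 13/6)
A = -102
69 + A*R(4, b) = 69 - 102*13/6 = 69 - 221 = -152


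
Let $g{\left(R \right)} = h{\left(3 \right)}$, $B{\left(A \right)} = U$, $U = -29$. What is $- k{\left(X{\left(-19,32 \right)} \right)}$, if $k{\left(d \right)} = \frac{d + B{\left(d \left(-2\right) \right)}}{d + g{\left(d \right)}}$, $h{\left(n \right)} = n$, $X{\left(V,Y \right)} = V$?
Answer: $-3$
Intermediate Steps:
$B{\left(A \right)} = -29$
$g{\left(R \right)} = 3$
$k{\left(d \right)} = \frac{-29 + d}{3 + d}$ ($k{\left(d \right)} = \frac{d - 29}{d + 3} = \frac{-29 + d}{3 + d}$)
$- k{\left(X{\left(-19,32 \right)} \right)} = - \frac{-29 - 19}{3 - 19} = - \frac{-48}{-16} = - \frac{\left(-1\right) \left(-48\right)}{16} = \left(-1\right) 3 = -3$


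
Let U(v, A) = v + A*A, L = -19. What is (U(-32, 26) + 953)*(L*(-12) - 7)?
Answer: 352937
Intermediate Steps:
U(v, A) = v + A²
(U(-32, 26) + 953)*(L*(-12) - 7) = ((-32 + 26²) + 953)*(-19*(-12) - 7) = ((-32 + 676) + 953)*(228 - 7) = (644 + 953)*221 = 1597*221 = 352937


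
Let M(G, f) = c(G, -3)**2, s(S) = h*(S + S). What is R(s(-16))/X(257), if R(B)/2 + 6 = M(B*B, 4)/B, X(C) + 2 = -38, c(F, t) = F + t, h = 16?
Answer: 68717906953/10240 ≈ 6.7107e+6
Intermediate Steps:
s(S) = 32*S (s(S) = 16*(S + S) = 16*(2*S) = 32*S)
X(C) = -40 (X(C) = -2 - 38 = -40)
M(G, f) = (-3 + G)**2 (M(G, f) = (G - 3)**2 = (-3 + G)**2)
R(B) = -12 + 2*(-3 + B**2)**2/B (R(B) = -12 + 2*((-3 + B*B)**2/B) = -12 + 2*((-3 + B**2)**2/B) = -12 + 2*(-3 + B**2)**2/B)
R(s(-16))/X(257) = (-12 + 2*(-3 + (32*(-16))**2)**2/((32*(-16))))/(-40) = (-12 + 2*(-3 + (-512)**2)**2/(-512))*(-1/40) = (-12 + 2*(-1/512)*(-3 + 262144)**2)*(-1/40) = (-12 + 2*(-1/512)*262141**2)*(-1/40) = (-12 + 2*(-1/512)*68717903881)*(-1/40) = (-12 - 68717903881/256)*(-1/40) = -68717906953/256*(-1/40) = 68717906953/10240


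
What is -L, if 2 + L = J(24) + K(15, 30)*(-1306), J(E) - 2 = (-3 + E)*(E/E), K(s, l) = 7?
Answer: 9121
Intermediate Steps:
J(E) = -1 + E (J(E) = 2 + (-3 + E)*(E/E) = 2 + (-3 + E)*1 = 2 + (-3 + E) = -1 + E)
L = -9121 (L = -2 + ((-1 + 24) + 7*(-1306)) = -2 + (23 - 9142) = -2 - 9119 = -9121)
-L = -1*(-9121) = 9121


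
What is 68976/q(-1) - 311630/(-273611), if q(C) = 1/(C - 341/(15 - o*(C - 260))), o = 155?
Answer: -128366125693066/1845506195 ≈ -69556.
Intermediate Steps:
q(C) = 1/(C - 341/(40315 - 155*C)) (q(C) = 1/(C - 341/(15 - 155*(C - 260))) = 1/(C - 341/(15 - 155*(-260 + C))) = 1/(C - 341/(15 - (-40300 + 155*C))) = 1/(C - 341/(15 + (40300 - 155*C))) = 1/(C - 341/(40315 - 155*C)))
68976/q(-1) - 311630/(-273611) = 68976/((5*(-8063 + 31*(-1))/(341 - 40315*(-1) + 155*(-1)²))) - 311630/(-273611) = 68976/((5*(-8063 - 31)/(341 + 40315 + 155*1))) - 311630*(-1/273611) = 68976/((5*(-8094)/(341 + 40315 + 155))) + 311630/273611 = 68976/((5*(-8094)/40811)) + 311630/273611 = 68976/((5*(1/40811)*(-8094))) + 311630/273611 = 68976/(-40470/40811) + 311630/273611 = 68976*(-40811/40470) + 311630/273611 = -469163256/6745 + 311630/273611 = -128366125693066/1845506195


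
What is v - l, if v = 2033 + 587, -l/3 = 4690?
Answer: 16690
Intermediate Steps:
l = -14070 (l = -3*4690 = -14070)
v = 2620
v - l = 2620 - 1*(-14070) = 2620 + 14070 = 16690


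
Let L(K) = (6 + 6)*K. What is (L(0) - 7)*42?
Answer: -294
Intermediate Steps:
L(K) = 12*K
(L(0) - 7)*42 = (12*0 - 7)*42 = (0 - 7)*42 = -7*42 = -294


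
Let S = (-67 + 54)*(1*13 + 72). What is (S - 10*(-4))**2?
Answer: 1134225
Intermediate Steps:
S = -1105 (S = -13*(13 + 72) = -13*85 = -1105)
(S - 10*(-4))**2 = (-1105 - 10*(-4))**2 = (-1105 + 40)**2 = (-1065)**2 = 1134225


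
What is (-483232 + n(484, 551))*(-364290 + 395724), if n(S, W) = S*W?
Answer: -6806969832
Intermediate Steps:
(-483232 + n(484, 551))*(-364290 + 395724) = (-483232 + 484*551)*(-364290 + 395724) = (-483232 + 266684)*31434 = -216548*31434 = -6806969832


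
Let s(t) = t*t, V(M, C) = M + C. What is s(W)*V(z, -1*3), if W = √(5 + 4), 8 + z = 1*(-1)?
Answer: -108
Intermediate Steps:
z = -9 (z = -8 + 1*(-1) = -8 - 1 = -9)
W = 3 (W = √9 = 3)
V(M, C) = C + M
s(t) = t²
s(W)*V(z, -1*3) = 3²*(-1*3 - 9) = 9*(-3 - 9) = 9*(-12) = -108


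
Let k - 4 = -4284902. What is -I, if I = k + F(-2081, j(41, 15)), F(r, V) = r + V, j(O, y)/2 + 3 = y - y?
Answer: 4286985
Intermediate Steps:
j(O, y) = -6 (j(O, y) = -6 + 2*(y - y) = -6 + 2*0 = -6 + 0 = -6)
k = -4284898 (k = 4 - 4284902 = -4284898)
F(r, V) = V + r
I = -4286985 (I = -4284898 + (-6 - 2081) = -4284898 - 2087 = -4286985)
-I = -1*(-4286985) = 4286985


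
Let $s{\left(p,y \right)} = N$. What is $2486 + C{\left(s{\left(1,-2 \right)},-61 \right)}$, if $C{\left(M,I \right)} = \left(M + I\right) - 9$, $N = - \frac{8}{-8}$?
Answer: $2417$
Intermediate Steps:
$N = 1$ ($N = \left(-8\right) \left(- \frac{1}{8}\right) = 1$)
$s{\left(p,y \right)} = 1$
$C{\left(M,I \right)} = -9 + I + M$ ($C{\left(M,I \right)} = \left(I + M\right) - 9 = -9 + I + M$)
$2486 + C{\left(s{\left(1,-2 \right)},-61 \right)} = 2486 - 69 = 2417$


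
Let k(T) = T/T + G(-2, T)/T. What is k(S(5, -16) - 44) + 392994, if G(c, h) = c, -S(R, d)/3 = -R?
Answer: 11396857/29 ≈ 3.9300e+5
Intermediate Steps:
S(R, d) = 3*R (S(R, d) = -(-3)*R = 3*R)
k(T) = 1 - 2/T (k(T) = T/T - 2/T = 1 - 2/T)
k(S(5, -16) - 44) + 392994 = (-2 + (3*5 - 44))/(3*5 - 44) + 392994 = (-2 + (15 - 44))/(15 - 44) + 392994 = (-2 - 29)/(-29) + 392994 = -1/29*(-31) + 392994 = 31/29 + 392994 = 11396857/29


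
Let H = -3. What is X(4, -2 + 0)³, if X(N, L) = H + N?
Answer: 1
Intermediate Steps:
X(N, L) = -3 + N
X(4, -2 + 0)³ = (-3 + 4)³ = 1³ = 1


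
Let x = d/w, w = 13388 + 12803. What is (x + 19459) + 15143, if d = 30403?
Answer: 906291385/26191 ≈ 34603.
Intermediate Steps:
w = 26191
x = 30403/26191 ≈ 1.1608
(x + 19459) + 15143 = (30403/26191 + 19459) + 15143 = 509681072/26191 + 15143 = 906291385/26191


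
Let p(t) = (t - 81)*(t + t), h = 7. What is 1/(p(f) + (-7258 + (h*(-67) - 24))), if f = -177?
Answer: 1/83581 ≈ 1.1964e-5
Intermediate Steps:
p(t) = 2*t*(-81 + t) (p(t) = (-81 + t)*(2*t) = 2*t*(-81 + t))
1/(p(f) + (-7258 + (h*(-67) - 24))) = 1/(2*(-177)*(-81 - 177) + (-7258 + (7*(-67) - 24))) = 1/(2*(-177)*(-258) + (-7258 + (-469 - 24))) = 1/(91332 + (-7258 - 493)) = 1/(91332 - 7751) = 1/83581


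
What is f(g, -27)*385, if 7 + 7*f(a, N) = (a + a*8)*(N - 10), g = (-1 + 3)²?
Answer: -73645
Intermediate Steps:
g = 4 (g = 2² = 4)
f(a, N) = -1 + 9*a*(-10 + N)/7 (f(a, N) = -1 + ((a + a*8)*(N - 10))/7 = -1 + ((a + 8*a)*(-10 + N))/7 = -1 + ((9*a)*(-10 + N))/7 = -1 + (9*a*(-10 + N))/7 = -1 + 9*a*(-10 + N)/7)
f(g, -27)*385 = (-1 - 90/7*4 + (9/7)*(-27)*4)*385 = (-1 - 360/7 - 972/7)*385 = -1339/7*385 = -73645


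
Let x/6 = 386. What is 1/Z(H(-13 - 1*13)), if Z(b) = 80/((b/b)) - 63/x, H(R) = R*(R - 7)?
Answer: 772/61739 ≈ 0.012504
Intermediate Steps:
x = 2316 (x = 6*386 = 2316)
H(R) = R*(-7 + R)
Z(b) = 61739/772 (Z(b) = 80/((b/b)) - 63/2316 = 80/1 - 63*1/2316 = 80*1 - 21/772 = 80 - 21/772 = 61739/772)
1/Z(H(-13 - 1*13)) = 1/(61739/772) = 772/61739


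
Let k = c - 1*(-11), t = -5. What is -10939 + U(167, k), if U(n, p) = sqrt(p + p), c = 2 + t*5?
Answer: -10939 + 2*I*sqrt(6) ≈ -10939.0 + 4.899*I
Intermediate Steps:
c = -23 (c = 2 - 5*5 = 2 - 25 = -23)
k = -12 (k = -23 - 1*(-11) = -23 + 11 = -12)
U(n, p) = sqrt(2)*sqrt(p) (U(n, p) = sqrt(2*p) = sqrt(2)*sqrt(p))
-10939 + U(167, k) = -10939 + sqrt(2)*sqrt(-12) = -10939 + sqrt(2)*(2*I*sqrt(3)) = -10939 + 2*I*sqrt(6)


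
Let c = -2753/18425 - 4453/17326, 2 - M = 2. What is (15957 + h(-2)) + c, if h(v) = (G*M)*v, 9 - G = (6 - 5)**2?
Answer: 5093848098347/319231550 ≈ 15957.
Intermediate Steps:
M = 0 (M = 2 - 1*2 = 2 - 2 = 0)
G = 8 (G = 9 - (6 - 5)**2 = 9 - 1*1**2 = 9 - 1*1 = 9 - 1 = 8)
h(v) = 0 (h(v) = (8*0)*v = 0*v = 0)
c = -129745003/319231550 (c = -2753*1/18425 - 4453*1/17326 = -2753/18425 - 4453/17326 = -129745003/319231550 ≈ -0.40643)
(15957 + h(-2)) + c = (15957 + 0) - 129745003/319231550 = 15957 - 129745003/319231550 = 5093848098347/319231550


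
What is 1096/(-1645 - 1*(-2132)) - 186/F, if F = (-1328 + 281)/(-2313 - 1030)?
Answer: -100556038/169963 ≈ -591.63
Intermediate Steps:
F = 1047/3343 (F = -1047/(-3343) = -1047*(-1/3343) = 1047/3343 ≈ 0.31319)
1096/(-1645 - 1*(-2132)) - 186/F = 1096/(-1645 - 1*(-2132)) - 186/1047/3343 = 1096/(-1645 + 2132) - 186*3343/1047 = 1096/487 - 207266/349 = -100556038/169963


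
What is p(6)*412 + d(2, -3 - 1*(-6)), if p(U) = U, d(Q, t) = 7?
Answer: 2479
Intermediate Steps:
p(6)*412 + d(2, -3 - 1*(-6)) = 6*412 + 7 = 2472 + 7 = 2479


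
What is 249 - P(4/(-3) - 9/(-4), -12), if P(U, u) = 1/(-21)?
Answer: 5230/21 ≈ 249.05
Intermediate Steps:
P(U, u) = -1/21
249 - P(4/(-3) - 9/(-4), -12) = 249 - 1*(-1/21) = 249 + 1/21 = 5230/21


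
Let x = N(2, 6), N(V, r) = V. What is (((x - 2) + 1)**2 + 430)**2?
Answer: 185761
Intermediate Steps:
x = 2
(((x - 2) + 1)**2 + 430)**2 = (((2 - 2) + 1)**2 + 430)**2 = ((0 + 1)**2 + 430)**2 = (1**2 + 430)**2 = (1 + 430)**2 = 431**2 = 185761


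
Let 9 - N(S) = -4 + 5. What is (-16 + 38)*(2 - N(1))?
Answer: -132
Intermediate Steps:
N(S) = 8 (N(S) = 9 - (-4 + 5) = 9 - 1*1 = 9 - 1 = 8)
(-16 + 38)*(2 - N(1)) = (-16 + 38)*(2 - 1*8) = 22*(2 - 8) = 22*(-6) = -132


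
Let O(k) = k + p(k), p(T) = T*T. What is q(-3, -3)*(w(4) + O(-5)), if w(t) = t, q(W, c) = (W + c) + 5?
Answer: -24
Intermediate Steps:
p(T) = T**2
q(W, c) = 5 + W + c
O(k) = k + k**2
q(-3, -3)*(w(4) + O(-5)) = (5 - 3 - 3)*(4 - 5*(1 - 5)) = -(4 - 5*(-4)) = -(4 + 20) = -1*24 = -24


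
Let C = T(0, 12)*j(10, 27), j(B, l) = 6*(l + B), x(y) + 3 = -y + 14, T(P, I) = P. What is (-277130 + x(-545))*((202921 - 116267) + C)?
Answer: -23966243396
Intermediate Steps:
x(y) = 11 - y (x(y) = -3 + (-y + 14) = -3 + (14 - y) = 11 - y)
j(B, l) = 6*B + 6*l (j(B, l) = 6*(B + l) = 6*B + 6*l)
C = 0 (C = 0*(6*10 + 6*27) = 0*(60 + 162) = 0*222 = 0)
(-277130 + x(-545))*((202921 - 116267) + C) = (-277130 + (11 - 1*(-545)))*((202921 - 116267) + 0) = (-277130 + (11 + 545))*(86654 + 0) = (-277130 + 556)*86654 = -276574*86654 = -23966243396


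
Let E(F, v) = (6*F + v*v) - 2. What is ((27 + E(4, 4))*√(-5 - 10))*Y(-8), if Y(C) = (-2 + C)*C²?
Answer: -41600*I*√15 ≈ -1.6112e+5*I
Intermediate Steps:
E(F, v) = -2 + v² + 6*F (E(F, v) = (6*F + v²) - 2 = (v² + 6*F) - 2 = -2 + v² + 6*F)
Y(C) = C²*(-2 + C)
((27 + E(4, 4))*√(-5 - 10))*Y(-8) = ((27 + (-2 + 4² + 6*4))*√(-5 - 10))*((-8)²*(-2 - 8)) = ((27 + (-2 + 16 + 24))*√(-15))*(64*(-10)) = ((27 + 38)*(I*√15))*(-640) = (65*(I*√15))*(-640) = (65*I*√15)*(-640) = -41600*I*√15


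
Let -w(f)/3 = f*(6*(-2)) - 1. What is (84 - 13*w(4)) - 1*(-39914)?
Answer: 38087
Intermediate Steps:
w(f) = 3 + 36*f (w(f) = -3*(f*(6*(-2)) - 1) = -3*(f*(-12) - 1) = -3*(-12*f - 1) = -3*(-1 - 12*f) = 3 + 36*f)
(84 - 13*w(4)) - 1*(-39914) = (84 - 13*(3 + 36*4)) - 1*(-39914) = (84 - 13*(3 + 144)) + 39914 = (84 - 13*147) + 39914 = (84 - 1911) + 39914 = -1827 + 39914 = 38087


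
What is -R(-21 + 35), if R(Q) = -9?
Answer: 9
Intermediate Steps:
-R(-21 + 35) = -1*(-9) = 9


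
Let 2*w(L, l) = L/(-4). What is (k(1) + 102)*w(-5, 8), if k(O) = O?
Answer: 515/8 ≈ 64.375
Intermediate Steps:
w(L, l) = -L/8 (w(L, l) = (L/(-4))/2 = (L*(-1/4))/2 = (-L/4)/2 = -L/8)
(k(1) + 102)*w(-5, 8) = (1 + 102)*(-1/8*(-5)) = 103*(5/8) = 515/8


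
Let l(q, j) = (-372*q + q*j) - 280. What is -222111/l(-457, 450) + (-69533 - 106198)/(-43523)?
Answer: 9785823/957506 ≈ 10.220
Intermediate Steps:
l(q, j) = -280 - 372*q + j*q (l(q, j) = (-372*q + j*q) - 280 = -280 - 372*q + j*q)
-222111/l(-457, 450) + (-69533 - 106198)/(-43523) = -222111/(-280 - 372*(-457) + 450*(-457)) + (-69533 - 106198)/(-43523) = -222111/(-280 + 170004 - 205650) - 175731*(-1/43523) = -222111/(-35926) + 175731/43523 = -222111*(-1/35926) + 175731/43523 = 9657/1562 + 175731/43523 = 9785823/957506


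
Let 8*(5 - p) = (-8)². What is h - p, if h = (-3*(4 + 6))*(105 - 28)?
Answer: -2307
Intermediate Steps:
p = -3 (p = 5 - ⅛*(-8)² = 5 - ⅛*64 = 5 - 8 = -3)
h = -2310 (h = -3*10*77 = -30*77 = -2310)
h - p = -2310 - 1*(-3) = -2310 + 3 = -2307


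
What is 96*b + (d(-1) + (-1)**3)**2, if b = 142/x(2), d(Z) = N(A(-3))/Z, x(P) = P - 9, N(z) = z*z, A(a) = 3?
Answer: -12932/7 ≈ -1847.4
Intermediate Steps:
N(z) = z**2
x(P) = -9 + P
d(Z) = 9/Z (d(Z) = 3**2/Z = 9/Z)
b = -142/7 (b = 142/(-9 + 2) = 142/(-7) = 142*(-1/7) = -142/7 ≈ -20.286)
96*b + (d(-1) + (-1)**3)**2 = 96*(-142/7) + (9/(-1) + (-1)**3)**2 = -13632/7 + (9*(-1) - 1)**2 = -13632/7 + (-9 - 1)**2 = -13632/7 + (-10)**2 = -13632/7 + 100 = -12932/7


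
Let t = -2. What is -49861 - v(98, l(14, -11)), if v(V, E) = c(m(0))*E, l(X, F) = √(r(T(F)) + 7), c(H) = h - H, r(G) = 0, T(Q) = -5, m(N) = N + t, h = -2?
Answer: -49861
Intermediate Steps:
m(N) = -2 + N (m(N) = N - 2 = -2 + N)
c(H) = -2 - H
l(X, F) = √7 (l(X, F) = √(0 + 7) = √7)
v(V, E) = 0 (v(V, E) = (-2 - (-2 + 0))*E = (-2 - 1*(-2))*E = (-2 + 2)*E = 0*E = 0)
-49861 - v(98, l(14, -11)) = -49861 - 1*0 = -49861 + 0 = -49861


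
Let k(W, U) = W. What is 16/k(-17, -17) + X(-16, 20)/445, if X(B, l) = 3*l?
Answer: -1220/1513 ≈ -0.80634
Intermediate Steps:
16/k(-17, -17) + X(-16, 20)/445 = 16/(-17) + (3*20)/445 = 16*(-1/17) + 60*(1/445) = -16/17 + 12/89 = -1220/1513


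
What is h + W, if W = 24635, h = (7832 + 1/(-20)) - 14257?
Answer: 364199/20 ≈ 18210.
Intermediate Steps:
h = -128501/20 (h = (7832 - 1/20) - 14257 = 156639/20 - 14257 = -128501/20 ≈ -6425.0)
h + W = -128501/20 + 24635 = 364199/20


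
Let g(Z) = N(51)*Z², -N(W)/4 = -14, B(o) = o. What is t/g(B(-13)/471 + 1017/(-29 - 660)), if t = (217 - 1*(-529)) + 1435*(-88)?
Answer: -6610154794285887/6667048228288 ≈ -991.47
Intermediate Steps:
N(W) = 56 (N(W) = -4*(-14) = 56)
g(Z) = 56*Z²
t = -125534 (t = (217 + 529) - 126280 = 746 - 126280 = -125534)
t/g(B(-13)/471 + 1017/(-29 - 660)) = -125534*1/(56*(-13/471 + 1017/(-29 - 660))²) = -125534*1/(56*(-13*1/471 + 1017/(-689))²) = -125534*1/(56*(-13/471 + 1017*(-1/689))²) = -125534*1/(56*(-13/471 - 1017/689)²) = -125534/(56*(-487964/324519)²) = -125534/(56*(238108865296/105312581361)) = -125534/13334096456576/105312581361 = -125534*105312581361/13334096456576 = -6610154794285887/6667048228288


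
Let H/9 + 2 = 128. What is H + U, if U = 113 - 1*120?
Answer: 1127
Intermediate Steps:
U = -7 (U = 113 - 120 = -7)
H = 1134 (H = -18 + 9*128 = -18 + 1152 = 1134)
H + U = 1134 - 7 = 1127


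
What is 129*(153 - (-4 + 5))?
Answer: 19608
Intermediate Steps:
129*(153 - (-4 + 5)) = 129*(153 - 1*1) = 129*(153 - 1) = 129*152 = 19608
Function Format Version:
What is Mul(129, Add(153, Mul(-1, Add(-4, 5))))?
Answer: 19608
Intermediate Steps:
Mul(129, Add(153, Mul(-1, Add(-4, 5)))) = Mul(129, Add(153, Mul(-1, 1))) = Mul(129, Add(153, -1)) = Mul(129, 152) = 19608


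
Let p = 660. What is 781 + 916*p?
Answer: 605341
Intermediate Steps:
781 + 916*p = 781 + 916*660 = 781 + 604560 = 605341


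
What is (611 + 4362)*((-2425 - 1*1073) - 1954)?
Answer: -27112796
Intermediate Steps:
(611 + 4362)*((-2425 - 1*1073) - 1954) = 4973*((-2425 - 1073) - 1954) = 4973*(-3498 - 1954) = 4973*(-5452) = -27112796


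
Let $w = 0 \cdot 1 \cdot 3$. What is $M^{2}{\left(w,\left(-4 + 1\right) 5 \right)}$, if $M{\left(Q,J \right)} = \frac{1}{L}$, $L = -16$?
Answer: $\frac{1}{256} \approx 0.0039063$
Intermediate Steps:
$w = 0$ ($w = 0 \cdot 3 = 0$)
$M{\left(Q,J \right)} = - \frac{1}{16}$ ($M{\left(Q,J \right)} = \frac{1}{-16} = - \frac{1}{16}$)
$M^{2}{\left(w,\left(-4 + 1\right) 5 \right)} = \left(- \frac{1}{16}\right)^{2} = \frac{1}{256}$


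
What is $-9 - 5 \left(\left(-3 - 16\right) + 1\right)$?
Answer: $81$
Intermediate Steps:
$-9 - 5 \left(\left(-3 - 16\right) + 1\right) = -9 - 5 \left(-19 + 1\right) = -9 - -90 = -9 + 90 = 81$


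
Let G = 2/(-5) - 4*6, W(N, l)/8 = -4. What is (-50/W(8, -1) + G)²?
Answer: 3337929/6400 ≈ 521.55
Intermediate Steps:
W(N, l) = -32 (W(N, l) = 8*(-4) = -32)
G = -122/5 (G = 2*(-⅕) - 24 = -⅖ - 24 = -122/5 ≈ -24.400)
(-50/W(8, -1) + G)² = (-50/(-32) - 122/5)² = (-50*(-1/32) - 122/5)² = (25/16 - 122/5)² = (-1827/80)² = 3337929/6400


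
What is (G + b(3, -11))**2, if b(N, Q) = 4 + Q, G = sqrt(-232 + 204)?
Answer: 21 - 28*I*sqrt(7) ≈ 21.0 - 74.081*I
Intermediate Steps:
G = 2*I*sqrt(7) (G = sqrt(-28) = 2*I*sqrt(7) ≈ 5.2915*I)
(G + b(3, -11))**2 = (2*I*sqrt(7) + (4 - 11))**2 = (2*I*sqrt(7) - 7)**2 = (-7 + 2*I*sqrt(7))**2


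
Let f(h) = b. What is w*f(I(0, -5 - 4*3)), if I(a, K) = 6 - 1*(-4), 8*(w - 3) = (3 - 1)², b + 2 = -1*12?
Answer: -49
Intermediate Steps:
b = -14 (b = -2 - 1*12 = -2 - 12 = -14)
w = 7/2 (w = 3 + (3 - 1)²/8 = 3 + (⅛)*2² = 3 + (⅛)*4 = 3 + ½ = 7/2 ≈ 3.5000)
I(a, K) = 10 (I(a, K) = 6 + 4 = 10)
f(h) = -14
w*f(I(0, -5 - 4*3)) = (7/2)*(-14) = -49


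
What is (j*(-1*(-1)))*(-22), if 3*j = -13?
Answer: 286/3 ≈ 95.333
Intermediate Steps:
j = -13/3 (j = (1/3)*(-13) = -13/3 ≈ -4.3333)
(j*(-1*(-1)))*(-22) = -(-13)*(-1)/3*(-22) = -13/3*1*(-22) = -13/3*(-22) = 286/3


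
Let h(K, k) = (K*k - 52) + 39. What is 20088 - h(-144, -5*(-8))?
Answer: 25861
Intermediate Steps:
h(K, k) = -13 + K*k (h(K, k) = (-52 + K*k) + 39 = -13 + K*k)
20088 - h(-144, -5*(-8)) = 20088 - (-13 - (-720)*(-8)) = 20088 - (-13 - 144*40) = 20088 - (-13 - 5760) = 20088 - 1*(-5773) = 20088 + 5773 = 25861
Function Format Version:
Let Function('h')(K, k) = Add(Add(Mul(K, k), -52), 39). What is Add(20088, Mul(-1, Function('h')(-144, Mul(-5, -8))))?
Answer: 25861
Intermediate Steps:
Function('h')(K, k) = Add(-13, Mul(K, k)) (Function('h')(K, k) = Add(Add(-52, Mul(K, k)), 39) = Add(-13, Mul(K, k)))
Add(20088, Mul(-1, Function('h')(-144, Mul(-5, -8)))) = Add(20088, Mul(-1, Add(-13, Mul(-144, Mul(-5, -8))))) = Add(20088, Mul(-1, Add(-13, Mul(-144, 40)))) = Add(20088, Mul(-1, Add(-13, -5760))) = Add(20088, Mul(-1, -5773)) = Add(20088, 5773) = 25861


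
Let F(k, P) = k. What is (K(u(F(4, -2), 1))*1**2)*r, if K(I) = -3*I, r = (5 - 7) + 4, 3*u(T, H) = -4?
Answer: 8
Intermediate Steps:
u(T, H) = -4/3 (u(T, H) = (1/3)*(-4) = -4/3)
r = 2 (r = -2 + 4 = 2)
(K(u(F(4, -2), 1))*1**2)*r = (-3*(-4/3)*1**2)*2 = (4*1)*2 = 4*2 = 8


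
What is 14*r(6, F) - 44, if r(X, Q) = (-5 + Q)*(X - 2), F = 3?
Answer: -156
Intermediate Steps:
r(X, Q) = (-5 + Q)*(-2 + X)
14*r(6, F) - 44 = 14*(10 - 5*6 - 2*3 + 3*6) - 44 = 14*(10 - 30 - 6 + 18) - 44 = 14*(-8) - 44 = -112 - 44 = -156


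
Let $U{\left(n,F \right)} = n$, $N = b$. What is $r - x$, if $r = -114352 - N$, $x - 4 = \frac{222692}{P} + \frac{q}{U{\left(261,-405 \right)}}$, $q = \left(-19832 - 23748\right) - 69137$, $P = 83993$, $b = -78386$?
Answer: $- \frac{779131246441}{21922173} \approx -35541.0$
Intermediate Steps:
$N = -78386$
$q = -112717$ ($q = -43580 - 69137 = -112717$)
$x = - \frac{9321627677}{21922173}$ ($x = 4 + \left(\frac{222692}{83993} - \frac{112717}{261}\right) = 4 - \frac{9409316369}{21922173} = - \frac{9321627677}{21922173} \approx -425.21$)
$r = -35966$ ($r = -114352 - -78386 = -114352 + 78386 = -35966$)
$r - x = -35966 - - \frac{9321627677}{21922173} = -35966 + \frac{9321627677}{21922173} = - \frac{779131246441}{21922173}$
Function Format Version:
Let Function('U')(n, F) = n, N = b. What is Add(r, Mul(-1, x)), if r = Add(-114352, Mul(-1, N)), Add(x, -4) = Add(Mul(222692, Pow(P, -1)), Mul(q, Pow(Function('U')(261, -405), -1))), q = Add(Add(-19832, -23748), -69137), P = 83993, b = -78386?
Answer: Rational(-779131246441, 21922173) ≈ -35541.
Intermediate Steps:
N = -78386
q = -112717 (q = Add(-43580, -69137) = -112717)
x = Rational(-9321627677, 21922173) (x = Add(4, Add(Mul(222692, Pow(83993, -1)), Mul(-112717, Pow(261, -1)))) = Add(4, Add(Mul(222692, Rational(1, 83993)), Mul(-112717, Rational(1, 261)))) = Add(4, Add(Rational(222692, 83993), Rational(-112717, 261))) = Add(4, Rational(-9409316369, 21922173)) = Rational(-9321627677, 21922173) ≈ -425.21)
r = -35966 (r = Add(-114352, Mul(-1, -78386)) = Add(-114352, 78386) = -35966)
Add(r, Mul(-1, x)) = Add(-35966, Mul(-1, Rational(-9321627677, 21922173))) = Add(-35966, Rational(9321627677, 21922173)) = Rational(-779131246441, 21922173)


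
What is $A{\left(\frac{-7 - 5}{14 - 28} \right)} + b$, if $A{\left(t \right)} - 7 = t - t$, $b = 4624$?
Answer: $4631$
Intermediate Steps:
$A{\left(t \right)} = 7$ ($A{\left(t \right)} = 7 + \left(t - t\right) = 7 + 0 = 7$)
$A{\left(\frac{-7 - 5}{14 - 28} \right)} + b = 7 + 4624 = 4631$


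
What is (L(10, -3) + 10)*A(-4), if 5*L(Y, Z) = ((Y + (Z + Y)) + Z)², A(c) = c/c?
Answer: 246/5 ≈ 49.200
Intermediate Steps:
A(c) = 1
L(Y, Z) = (2*Y + 2*Z)²/5 (L(Y, Z) = ((Y + (Z + Y)) + Z)²/5 = ((Y + (Y + Z)) + Z)²/5 = ((Z + 2*Y) + Z)²/5 = (2*Y + 2*Z)²/5)
(L(10, -3) + 10)*A(-4) = (4*(10 - 3)²/5 + 10)*1 = ((⅘)*7² + 10)*1 = ((⅘)*49 + 10)*1 = (196/5 + 10)*1 = (246/5)*1 = 246/5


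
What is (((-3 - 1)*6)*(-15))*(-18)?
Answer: -6480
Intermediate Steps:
(((-3 - 1)*6)*(-15))*(-18) = (-4*6*(-15))*(-18) = -24*(-15)*(-18) = 360*(-18) = -6480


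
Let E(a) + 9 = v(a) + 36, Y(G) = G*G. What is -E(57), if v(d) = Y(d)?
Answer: -3276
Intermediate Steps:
Y(G) = G²
v(d) = d²
E(a) = 27 + a² (E(a) = -9 + (a² + 36) = -9 + (36 + a²) = 27 + a²)
-E(57) = -(27 + 57²) = -(27 + 3249) = -1*3276 = -3276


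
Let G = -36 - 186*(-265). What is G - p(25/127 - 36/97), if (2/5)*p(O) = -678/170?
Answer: 1674975/34 ≈ 49264.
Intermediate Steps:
p(O) = -339/34 (p(O) = 5*(-678/170)/2 = 5*(-678*1/170)/2 = (5/2)*(-339/85) = -339/34)
G = 49254 (G = -36 + 49290 = 49254)
G - p(25/127 - 36/97) = 49254 - 1*(-339/34) = 49254 + 339/34 = 1674975/34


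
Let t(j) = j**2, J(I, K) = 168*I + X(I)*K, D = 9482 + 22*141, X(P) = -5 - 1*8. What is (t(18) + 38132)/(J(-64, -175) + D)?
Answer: 38456/4107 ≈ 9.3635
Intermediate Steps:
X(P) = -13 (X(P) = -5 - 8 = -13)
D = 12584 (D = 9482 + 3102 = 12584)
J(I, K) = -13*K + 168*I (J(I, K) = 168*I - 13*K = -13*K + 168*I)
(t(18) + 38132)/(J(-64, -175) + D) = (18**2 + 38132)/((-13*(-175) + 168*(-64)) + 12584) = (324 + 38132)/((2275 - 10752) + 12584) = 38456/(-8477 + 12584) = 38456/4107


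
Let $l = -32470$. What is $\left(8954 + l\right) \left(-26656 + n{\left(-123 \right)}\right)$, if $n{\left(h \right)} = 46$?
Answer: $625760760$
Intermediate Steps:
$\left(8954 + l\right) \left(-26656 + n{\left(-123 \right)}\right) = \left(8954 - 32470\right) \left(-26656 + 46\right) = \left(-23516\right) \left(-26610\right) = 625760760$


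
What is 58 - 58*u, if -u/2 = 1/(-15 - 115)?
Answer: 3712/65 ≈ 57.108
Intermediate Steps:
u = 1/65 (u = -2/(-15 - 115) = -2/(-130) = -2*(-1/130) = 1/65 ≈ 0.015385)
58 - 58*u = 58 - 58*1/65 = 58 - 58/65 = 3712/65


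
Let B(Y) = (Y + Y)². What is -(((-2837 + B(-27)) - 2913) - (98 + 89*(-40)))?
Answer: -628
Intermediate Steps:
B(Y) = 4*Y² (B(Y) = (2*Y)² = 4*Y²)
-(((-2837 + B(-27)) - 2913) - (98 + 89*(-40))) = -(((-2837 + 4*(-27)²) - 2913) - (98 + 89*(-40))) = -(((-2837 + 4*729) - 2913) - (98 - 3560)) = -(((-2837 + 2916) - 2913) - 1*(-3462)) = -((79 - 2913) + 3462) = -(-2834 + 3462) = -1*628 = -628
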